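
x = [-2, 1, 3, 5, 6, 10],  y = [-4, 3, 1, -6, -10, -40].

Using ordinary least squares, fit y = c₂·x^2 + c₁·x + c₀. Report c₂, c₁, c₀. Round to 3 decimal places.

The normal system AᵀA·[c₂, c₁, c₀]ᵀ = Aᵀy is [[12019, 1361, 175]; [1361, 175, 23]; [175, 23, 6]]·[c₂, c₁, c₀]ᵀ = [-4514, -476, -56]ᵀ.
Solving the 3×3 system (Gaussian elimination) gives c₂ = -479/852, c₁ = 1243/852, c₀ = 209/142.

c₂ = -0.562, c₁ = 1.459, c₀ = 1.472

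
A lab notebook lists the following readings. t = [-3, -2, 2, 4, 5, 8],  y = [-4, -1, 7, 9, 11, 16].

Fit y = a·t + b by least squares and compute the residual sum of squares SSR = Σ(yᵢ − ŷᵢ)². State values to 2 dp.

SSR = 2.71

With design matrix X, XᵀX = [[122, 14]; [14, 6]] and Xᵀy = [247, 38]ᵀ.
det = 122·6 − 14² = 536.
a = (247·6 − 14·38)/536 = 475/268; b = (122·38 − 14·247)/536 = 589/268.
Residuals: -59/67, 93/268, 337/268, -77/268, -4/67, -101/268; SSR = 725/268.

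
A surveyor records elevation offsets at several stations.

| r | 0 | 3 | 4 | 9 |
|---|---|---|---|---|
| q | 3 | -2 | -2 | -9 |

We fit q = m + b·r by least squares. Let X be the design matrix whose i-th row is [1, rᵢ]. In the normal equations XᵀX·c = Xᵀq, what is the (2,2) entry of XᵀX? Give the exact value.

Row 2 ↔ basis r, column 2 ↔ basis r, so (XᵀX)_{2,2} = Σᵢ (r)·(r) = (0)·(0) + (3)·(3) + (4)·(4) + (9)·(9) = 106.

106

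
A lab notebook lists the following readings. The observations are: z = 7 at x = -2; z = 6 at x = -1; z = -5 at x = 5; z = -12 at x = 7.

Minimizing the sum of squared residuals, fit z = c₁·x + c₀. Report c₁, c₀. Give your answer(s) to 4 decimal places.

c₁ = -2.0426, c₀ = 3.5957

The normal system AᵀA·[c₁, c₀]ᵀ = Aᵀz is [[79, 9]; [9, 4]]·[c₁, c₀]ᵀ = [-129, -4]ᵀ.
Eliminating c₀: 4·(row 1) − 9·(row 2) gives 235·c₁ = 4·(-129) − 9·(-4) = -480, so c₁ = -96/47.
Then c₀ = ((-4) − 9·(-96/47))/4 = 169/47.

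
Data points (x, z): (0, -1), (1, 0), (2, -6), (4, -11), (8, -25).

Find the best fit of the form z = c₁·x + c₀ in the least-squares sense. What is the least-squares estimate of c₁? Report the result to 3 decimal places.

c₁ = -3.175

Forming AᵀA = [[85, 15]; [15, 5]] and Aᵀz = [-256, -43]ᵀ gives AᵀA·[c₁, c₀]ᵀ = Aᵀz.
det = 85·5 − 15² = 200.
c₁ = ((-256)·5 − 15·(-43))/200 = -127/40; c₀ = (85·(-43) − 15·(-256))/200 = 37/40.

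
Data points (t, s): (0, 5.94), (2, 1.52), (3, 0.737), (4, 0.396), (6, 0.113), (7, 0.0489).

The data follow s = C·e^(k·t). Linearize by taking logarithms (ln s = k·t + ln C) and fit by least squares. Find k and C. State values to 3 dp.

With ln sᵢ as the transformed response and tᵢ as the regressor:
XᵀX = [[114.0000, 22.0000]; [22.0000, 6]], rhs = [-37.9915, -4.2294]ᵀ  (here Σt = 22.0000, Σ(t)² = 114.0000, Σln s = -4.2294, Σt·ln s = -37.9915).
Δ = 114.0000·6 − (22.0000)² = 200.0000; k = (-37.9915·6 − 22.0000·-4.2294)/200.0000 = -0.67451, ln C = (114.0000·-4.2294 − 22.0000·-37.9915)/200.0000 = 1.76829, so C = exp(1.76829) = 5.86080.

k = -0.675, C = 5.861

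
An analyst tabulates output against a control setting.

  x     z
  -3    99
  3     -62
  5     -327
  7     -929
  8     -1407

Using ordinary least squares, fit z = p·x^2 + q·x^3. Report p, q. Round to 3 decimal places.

p = 1.970, q = -2.994

From the data, Σx^2·x^2 = 7284, Σx^2·x^3 = 52700, Σx^3·x^3 = 396876.
Moment sums: Σx^2·z = -143411, Σx^3·z = -1084253.
AᵀA·[p, q]ᵀ = Aᵀz becomes [[7284, 52700]; [52700, 396876]]·[p, q]ᵀ = [-143411, -1084253]ᵀ.
Determinant 7284·396876 − 52700² = 113554784.
p = ((-143411)·396876 − 52700·(-1084253))/113554784 = 3995519/2027764; q = (7284·(-1084253) − 52700·(-143411))/113554784 = -3035171/1013882.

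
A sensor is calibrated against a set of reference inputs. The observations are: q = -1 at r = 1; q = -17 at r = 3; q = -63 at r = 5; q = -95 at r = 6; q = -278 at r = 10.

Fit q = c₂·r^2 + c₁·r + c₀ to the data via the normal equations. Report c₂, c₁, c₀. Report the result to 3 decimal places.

Setting ∂/∂c₂ … = 0 gives: 12003·c₂ + 1369·c₁ + 171·c₀ = -32949;  1369·c₂ + 171·c₁ + 25·c₀ = -3717;  171·c₂ + 25·c₁ + 5·c₀ = -454.
Row-reducing yields c₂ = -72079/23656, c₁ = 61269/23656, c₀ = 1349/2957.

c₂ = -3.047, c₁ = 2.590, c₀ = 0.456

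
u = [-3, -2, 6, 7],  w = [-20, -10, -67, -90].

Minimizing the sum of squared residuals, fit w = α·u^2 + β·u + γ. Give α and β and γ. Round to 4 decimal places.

Entries of AᵀA: Σu^2·u^2 = 3794, Σu^2·u = 524, Σu^2 = 98, Σu·u = 98, Σu = 8, Σ1 = 4.
Moment sums: Σu^2·w = -7042, Σu·w = -952, Σw = -187.
So AᵀA·[α, β, γ]ᵀ = Aᵀw: [[3794, 524, 98]; [524, 98, 8]; [98, 8, 4]]·[α, β, γ]ᵀ = [-7042, -952, -187]ᵀ.
Solving the 3×3 system (Gaussian elimination) gives α = -11/6, β = 35/123, γ = -197/82.

α = -1.8333, β = 0.2846, γ = -2.4024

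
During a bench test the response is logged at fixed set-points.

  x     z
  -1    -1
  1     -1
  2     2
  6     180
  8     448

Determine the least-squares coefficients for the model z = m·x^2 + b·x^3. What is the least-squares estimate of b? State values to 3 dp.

Normal-equation sums: Σx^2·x^2 = 5410, Σx^2·x^3 = 40576, Σx^3·x^3 = 308866.
For Mᵀz: Σx^2·z = 35158, Σx^3·z = 268272.
Normal equations: [[5410, 40576]; [40576, 308866]]·[m, b]ᵀ = [35158, 268272]ᵀ.
Δ = 5410·308866 − 40576² = 24553284.
m = (35158·308866 − 40576·268272)/24553284 = -6573461/6138321; b = (5410·268272 − 40576·35158)/24553284 = 6195128/6138321.

b = 1.009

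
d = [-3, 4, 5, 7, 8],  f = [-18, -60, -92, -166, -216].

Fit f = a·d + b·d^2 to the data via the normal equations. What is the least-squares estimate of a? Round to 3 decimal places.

The normal system AᵀA·[a, b]ᵀ = Aᵀf is [[163, 1017]; [1017, 7459]]·[a, b]ᵀ = [-3536, -25380]ᵀ.
det = 163·7459 − 1017² = 181528.
a = ((-3536)·7459 − 1017·(-25380))/181528 = -140891/45382; b = (163·(-25380) − 1017·(-3536))/181528 = -135207/45382.

a = -3.105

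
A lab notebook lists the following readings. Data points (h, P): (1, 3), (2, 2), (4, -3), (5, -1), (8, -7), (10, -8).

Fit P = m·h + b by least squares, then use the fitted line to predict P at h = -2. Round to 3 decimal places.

Forming MᵀM = [[210, 30]; [30, 6]] and MᵀP = [-146, -14]ᵀ gives MᵀM·[m, b]ᵀ = MᵀP.
det = 210·6 − 30² = 360.
m = ((-146)·6 − 30·(-14))/360 = -19/15; b = (210·(-14) − 30·(-146))/360 = 4.
At h = -2: P̂ = (-19/15)·(-2) + (4)·(1) = 98/15.

P̂ = 6.533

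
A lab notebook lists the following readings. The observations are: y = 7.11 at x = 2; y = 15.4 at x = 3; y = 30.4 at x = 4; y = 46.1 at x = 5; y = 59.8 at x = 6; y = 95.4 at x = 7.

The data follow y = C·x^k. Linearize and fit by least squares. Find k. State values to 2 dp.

Linearized form: ln y = k·ln x + ln C. From the 6 transformed points,
Over the data: Σln x = 8.5252, Σ(ln x)² = 13.1965, Σln y = 20.5902, Σln x·ln y = 31.4622.
Normal system: [[13.1965, 8.5252]; [8.5252, 6]]·[k, ln C]ᵀ = [31.4622, 20.5902]ᵀ.
Slope k = (n·Σln x·ln y − Σln x·Σln y)/(n·Σ(ln x)² − (Σln x)²) = (6·31.4622 − 8.5252·20.5902)/6.5005 = 2.03653; ln C = (Σln y − k·Σln x)/n = 0.53808.

k = 2.04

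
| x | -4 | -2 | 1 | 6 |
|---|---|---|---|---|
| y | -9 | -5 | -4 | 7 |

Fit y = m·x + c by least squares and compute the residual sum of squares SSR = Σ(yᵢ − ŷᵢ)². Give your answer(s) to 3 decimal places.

SSR = 8.141

With design matrix M, MᵀM = [[57, 1]; [1, 4]] and Mᵀy = [84, -11]ᵀ.
Eliminating c: 4·(row 1) − 1·(row 2) gives 227·m = 4·84 − 1·(-11) = 347, so m = 347/227.
Then c = ((-11) − 1·(347/227))/4 = -711/227.
Residuals: 56/227, 270/227, -544/227, 218/227; SSR = 1848/227.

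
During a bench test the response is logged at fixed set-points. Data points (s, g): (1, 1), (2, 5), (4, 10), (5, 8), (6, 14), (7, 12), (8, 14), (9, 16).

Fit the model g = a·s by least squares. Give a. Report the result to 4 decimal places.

From the data, Σs·s = 276.
And Σs·g = 515.
a = 515/276 = 1.86594.

a = 1.8659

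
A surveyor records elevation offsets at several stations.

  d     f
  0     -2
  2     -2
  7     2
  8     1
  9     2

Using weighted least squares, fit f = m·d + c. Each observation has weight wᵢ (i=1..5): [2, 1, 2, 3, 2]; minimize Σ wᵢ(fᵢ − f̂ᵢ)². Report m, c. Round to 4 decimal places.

m = 0.4599, c = -2.1672

From the data, Σwᵢ·d·d = 456, Σwᵢ·d = 58, Σwᵢ·1 = 10.
And Σwᵢ·d·f = 84, Σwᵢ·f = 5.
So MᵀWM·[m, c]ᵀ = MᵀWf: [[456, 58]; [58, 10]]·[m, c]ᵀ = [84, 5]ᵀ.
Δ = 456·10 − 58² = 1196.
m = (84·10 − 58·5)/1196 = 275/598; c = (456·5 − 58·84)/1196 = -648/299.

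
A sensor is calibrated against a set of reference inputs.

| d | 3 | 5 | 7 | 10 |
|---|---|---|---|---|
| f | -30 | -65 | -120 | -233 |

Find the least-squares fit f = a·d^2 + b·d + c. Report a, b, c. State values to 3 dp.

Normal-equation sums: Σd^2·d^2 = 13107, Σd^2·d = 1495, Σd^2 = 183, Σd·d = 183, Σd = 25, Σ1 = 4.
Right-hand side: Σd^2·f = -31075, Σd·f = -3585, Σf = -448.
Normal equations: [[13107, 1495, 183]; [1495, 183, 25]; [183, 25, 4]]·[a, b, c]ᵀ = [-31075, -3585, -448]ᵀ.
Row-reducing yields a = -7257/3278, b = -905/3278, c = -14736/1639.

a = -2.214, b = -0.276, c = -8.991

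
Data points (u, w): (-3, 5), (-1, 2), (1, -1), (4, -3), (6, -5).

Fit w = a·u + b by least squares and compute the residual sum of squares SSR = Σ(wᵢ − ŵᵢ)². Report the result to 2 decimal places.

SSR = 1.70

The normal system AᵀA·[a, b]ᵀ = Aᵀw is [[63, 7]; [7, 5]]·[a, b]ᵀ = [-60, -2]ᵀ.
det = 63·5 − 7² = 266.
a = ((-60)·5 − 7·(-2))/266 = -143/133; b = (63·(-2) − 7·(-60))/266 = 21/19.
Residuals: 89/133, -24/133, -137/133, 26/133, 46/133; SSR = 226/133.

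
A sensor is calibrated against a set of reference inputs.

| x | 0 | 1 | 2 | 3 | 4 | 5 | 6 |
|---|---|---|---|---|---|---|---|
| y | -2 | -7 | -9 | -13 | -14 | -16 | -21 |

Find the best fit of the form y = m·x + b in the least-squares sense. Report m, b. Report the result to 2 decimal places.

m = -2.86, b = -3.14

The normal equations are: 91·m + 21·b = -326;  21·m + 7·b = -82.
Eliminating b: 7·(row 1) − 21·(row 2) gives 196·m = 7·(-326) − 21·(-82) = -560, so m = -20/7.
Then b = ((-82) − 21·(-20/7))/7 = -22/7.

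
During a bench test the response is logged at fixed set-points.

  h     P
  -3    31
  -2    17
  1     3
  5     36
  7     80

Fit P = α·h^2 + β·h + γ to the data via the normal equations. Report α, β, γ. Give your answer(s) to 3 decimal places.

α = 2.016, β = -3.221, γ = 3.077

Sums needed: Σh^2·h^2 = 3124, Σh^2·h = 434, Σh^2 = 88, Σh·h = 88, Σh = 8, Σ1 = 5.
Moment sums: Σh^2·P = 5170, Σh·P = 616, ΣP = 167.
Normal equations: [[3124, 434, 88]; [434, 88, 8]; [88, 8, 5]]·[α, β, γ]ᵀ = [5170, 616, 167]ᵀ.
Row-reducing yields α = 81860/40611, β = -130801/40611, γ = 41651/13537.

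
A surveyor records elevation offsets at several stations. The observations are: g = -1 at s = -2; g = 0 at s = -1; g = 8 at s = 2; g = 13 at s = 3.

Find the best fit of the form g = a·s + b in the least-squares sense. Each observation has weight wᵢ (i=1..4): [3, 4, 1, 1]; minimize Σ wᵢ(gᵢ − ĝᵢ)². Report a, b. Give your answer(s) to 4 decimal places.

AᵀWA·[a, b]ᵀ = AᵀWg reads: 29·a + (-5)·b = 61;  (-5)·a + 9·b = 18.
Determinant 29·9 − (-5)² = 236.
a = (61·9 − (-5)·18)/236 = 639/236; b = (29·18 − (-5)·61)/236 = 827/236.

a = 2.7076, b = 3.5042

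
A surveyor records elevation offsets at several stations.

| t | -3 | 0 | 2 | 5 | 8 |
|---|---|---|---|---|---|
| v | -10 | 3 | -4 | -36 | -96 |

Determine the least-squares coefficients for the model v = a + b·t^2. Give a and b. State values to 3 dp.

Normal-equation sums: Σ1 = 5, Σt^2 = 102, Σt^2·t^2 = 4818.
For Mᵀv: Σv = -143, Σt^2·v = -7150.
Δ = 5·4818 − 102² = 13686.
a = ((-143)·4818 − 102·(-7150))/13686 = 6721/2281; b = (5·(-7150) − 102·(-143))/13686 = -10582/6843.

a = 2.947, b = -1.546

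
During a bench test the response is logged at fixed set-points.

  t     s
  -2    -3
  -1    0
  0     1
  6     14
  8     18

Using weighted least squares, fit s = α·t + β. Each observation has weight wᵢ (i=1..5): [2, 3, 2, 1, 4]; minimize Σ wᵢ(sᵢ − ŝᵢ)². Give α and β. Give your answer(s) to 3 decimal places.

α = 2.064, β = 1.501

From the data, Σwᵢ·t·t = 303, Σwᵢ·t = 31, Σwᵢ·1 = 12.
Moment sums: Σwᵢ·t·s = 672, Σwᵢ·s = 82.
det = 303·12 − 31² = 2675.
α = (672·12 − 31·82)/2675 = 5522/2675; β = (303·82 − 31·672)/2675 = 4014/2675.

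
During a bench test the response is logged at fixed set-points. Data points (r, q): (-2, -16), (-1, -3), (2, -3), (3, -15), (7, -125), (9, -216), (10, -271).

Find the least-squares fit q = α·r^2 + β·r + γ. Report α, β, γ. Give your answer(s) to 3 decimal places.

AᵀA·[α, β, γ]ᵀ = Aᵀq reads: 19076·α + 2098·β + 248·γ = -50935;  2098·α + 248·β + 28·γ = -5545;  248·α + 28·β + 7·γ = -649.
Inverting the 3×3 Gram matrix, [α, β, γ]ᵀ = [-1884745/616578, 1957643/616578, 296277/102763]ᵀ.

α = -3.057, β = 3.175, γ = 2.883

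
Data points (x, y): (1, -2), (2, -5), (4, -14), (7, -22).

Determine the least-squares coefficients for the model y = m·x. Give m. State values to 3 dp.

The normal equations are: 70·m = -222.
(Σx·x = 70, Σx·y = -222.)
m = (-222)/70 = -3.17143.

m = -3.171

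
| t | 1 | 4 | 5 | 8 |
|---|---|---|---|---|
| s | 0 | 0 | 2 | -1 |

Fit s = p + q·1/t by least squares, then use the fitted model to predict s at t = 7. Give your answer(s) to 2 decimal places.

Entries of XᵀX: Σ1 = 4, Σ1/t = 63/40, Σ1/t·1/t = 1789/1600.
For Xᵀs: Σs = 1, Σ1/t·s = 11/40.
So XᵀX·[p, q]ᵀ = Xᵀs: [[4, 63/40]; [63/40, 1789/1600]]·[p, q]ᵀ = [1, 11/40]ᵀ.
Determinant 4·(1789/1600) − (63/40)² = 3187/1600.
p = (1·(1789/1600) − (63/40)·(11/40))/(3187/1600) = 1096/3187; q = (4·(11/40) − (63/40)·1)/(3187/1600) = -760/3187.
At t = 7: ŝ = (1096/3187)·(1) + (-760/3187)·(1/7) = 6912/22309.

ŝ = 0.31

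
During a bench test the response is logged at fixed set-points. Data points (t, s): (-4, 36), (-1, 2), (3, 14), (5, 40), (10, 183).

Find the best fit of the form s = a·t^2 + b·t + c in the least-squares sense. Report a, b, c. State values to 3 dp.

a = 1.977, b = -1.379, c = -1.112

From the data, Σt^2·t^2 = 10963, Σt^2·t = 1087, Σt^2 = 151, Σt·t = 151, Σt = 13, Σ1 = 5.
Right-hand side: Σt^2·s = 20004, Σt·s = 1926, Σs = 275.
XᵀX·[a, b, c]ᵀ = Xᵀs becomes [[10963, 1087, 151]; [1087, 151, 13]; [151, 13, 5]]·[a, b, c]ᵀ = [20004, 1926, 275]ᵀ.
Inverting the 3×3 Gram matrix, [a, b, c]ᵀ = [441837/223514, -308329/223514, -124276/111757]ᵀ.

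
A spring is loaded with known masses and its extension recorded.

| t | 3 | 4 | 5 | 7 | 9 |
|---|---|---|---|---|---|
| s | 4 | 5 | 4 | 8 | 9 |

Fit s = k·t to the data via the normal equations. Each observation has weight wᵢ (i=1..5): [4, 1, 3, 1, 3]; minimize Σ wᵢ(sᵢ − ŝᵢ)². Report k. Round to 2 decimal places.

Compute the Gram sums: Σwᵢ·t·t = 419.
Moment sums: Σwᵢ·t·s = 427.
k = 427/419 = 1.01909.

k = 1.02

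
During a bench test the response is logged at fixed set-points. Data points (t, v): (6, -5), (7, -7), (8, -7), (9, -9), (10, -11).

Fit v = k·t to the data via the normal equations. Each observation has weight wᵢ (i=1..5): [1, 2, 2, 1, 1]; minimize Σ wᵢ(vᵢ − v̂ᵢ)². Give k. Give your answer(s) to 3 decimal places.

k = -0.973

Forming XᵀWX = [[443]] and XᵀWv = [-431]ᵀ gives XᵀWX·[k]ᵀ = XᵀWv.
Hence k = -431 / 443 ≈ -0.972912.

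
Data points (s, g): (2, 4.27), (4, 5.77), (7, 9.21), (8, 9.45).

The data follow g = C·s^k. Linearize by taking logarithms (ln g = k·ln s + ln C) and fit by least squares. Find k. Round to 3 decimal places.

Taking logs, ln g = k·ln s + ln C, so regress ln g on ln s.
Σln s = 6.1048, Σ(ln s)² = 10.5129, Σln g = 7.6706, Σln s·ln g = 12.4268.
Equations: 10.5129·k + 6.1048·ln C = 12.4268;  6.1048·k + 4·ln C = 7.6706.
Δ = 10.5129·4 − (6.1048)² = 4.7831; k = (12.4268·4 − 6.1048·7.6706)/4.7831 = 0.60212, ln C = (10.5129·7.6706 − 6.1048·12.4268)/4.7831 = 0.99870.

k = 0.602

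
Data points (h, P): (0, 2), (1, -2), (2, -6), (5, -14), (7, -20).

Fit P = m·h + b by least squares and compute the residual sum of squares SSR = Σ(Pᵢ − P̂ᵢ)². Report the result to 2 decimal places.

AᵀA·[m, b]ᵀ = AᵀP reads: 79·m + 15·b = -224;  15·m + 5·b = -40.
Determinant 79·5 − 15² = 170.
m = ((-224)·5 − 15·(-40))/170 = -52/17; b = (79·(-40) − 15·(-224))/170 = 20/17.
Residuals: 14/17, -2/17, -18/17, 2/17, 4/17; SSR = 32/17.

SSR = 1.88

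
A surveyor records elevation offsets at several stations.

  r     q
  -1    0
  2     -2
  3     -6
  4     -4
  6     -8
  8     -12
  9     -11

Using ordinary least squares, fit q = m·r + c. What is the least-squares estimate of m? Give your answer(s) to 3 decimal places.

m = -1.229

Forming XᵀX = [[211, 31]; [31, 7]] and Xᵀq = [-281, -43]ᵀ gives XᵀX·[m, c]ᵀ = Xᵀq.
det = 211·7 − 31² = 516.
m = ((-281)·7 − 31·(-43))/516 = -317/258; c = (211·(-43) − 31·(-281))/516 = -181/258.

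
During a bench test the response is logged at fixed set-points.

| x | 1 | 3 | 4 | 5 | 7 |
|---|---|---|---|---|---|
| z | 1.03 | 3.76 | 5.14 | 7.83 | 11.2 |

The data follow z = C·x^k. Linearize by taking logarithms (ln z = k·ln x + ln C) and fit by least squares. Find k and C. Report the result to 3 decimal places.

k = 1.231, C = 1.005

Taking logs, ln z = k·ln x + ln C, so regress ln z on ln x.
AᵀA = [[9.5056, 6.0403]; [6.0403, 5]], rhs = [11.7378, 7.4649]ᵀ  (here Σln x = 6.0403, Σ(ln x)² = 9.5056, Σln z = 7.4649, Σln x·ln z = 11.7378).
Δ = 9.5056·5 − (6.0403)² = 11.0434; k = (11.7378·5 − 6.0403·7.4649)/11.0434 = 1.23141, ln C = (9.5056·7.4649 − 6.0403·11.7378)/11.0434 = 0.00538, so C = exp(0.00538) = 1.00539.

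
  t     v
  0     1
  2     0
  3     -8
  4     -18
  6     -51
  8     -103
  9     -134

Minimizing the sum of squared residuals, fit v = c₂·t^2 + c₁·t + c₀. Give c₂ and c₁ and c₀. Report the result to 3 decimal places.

c₂ = -2.059, c₁ = 3.545, c₀ = 0.842

Sums needed: Σt^2·t^2 = 12306, Σt^2·t = 1556, Σt^2 = 210, Σt·t = 210, Σt = 32, Σ1 = 7.
Right-hand side: Σt^2·v = -19642, Σt·v = -2432, Σv = -313.
Inverting the 3×3 Gram matrix, [c₂, c₁, c₀]ᵀ = [-98906/48041, 24332/6863, 40437/48041]ᵀ.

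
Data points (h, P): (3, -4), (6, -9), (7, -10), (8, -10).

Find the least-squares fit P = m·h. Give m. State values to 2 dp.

m = -1.37

Sums needed: Σh·h = 158.
And Σh·P = -216.
Normal equations: [[158]]·[m]ᵀ = [-216]ᵀ.
Hence m = -216 / 158 ≈ -1.36709.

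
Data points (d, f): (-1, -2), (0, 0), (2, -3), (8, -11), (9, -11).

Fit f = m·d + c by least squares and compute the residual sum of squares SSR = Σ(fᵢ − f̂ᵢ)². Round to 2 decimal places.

SSR = 5.93

MᵀM·[m, c]ᵀ = Mᵀf reads: 150·m + 18·c = -191;  18·m + 5·c = -27.
(Σd·d = 150, Σd = 18, Σ1 = 5, Σd·f = -191, Σf = -27.)
Eliminating c: 5·(row 1) − 18·(row 2) gives 426·m = 5·(-191) − 18·(-27) = -469, so m = -469/426.
Then c = ((-27) − 18·(-469/426))/5 = -102/71.
Residuals: -709/426, 102/71, 136/213, -161/213, 49/142; SSR = 2527/426.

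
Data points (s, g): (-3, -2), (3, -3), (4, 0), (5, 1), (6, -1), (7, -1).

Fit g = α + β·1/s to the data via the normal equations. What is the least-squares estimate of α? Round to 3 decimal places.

With design matrix X, XᵀX = [[6, 319/420]; [319/420, 7309/19600]] and Xᵀg = [-6, -31/70]ᵀ.
Δ = 6·(7309/19600) − (319/420)² = 11717/7056.
α = ((-6)·(7309/19600) − (319/420)·(-31/70))/(11717/7056) = -335352/292925; β = (6·(-31/70) − (319/420)·(-6))/(11717/7056) = 67032/58585.

α = -1.145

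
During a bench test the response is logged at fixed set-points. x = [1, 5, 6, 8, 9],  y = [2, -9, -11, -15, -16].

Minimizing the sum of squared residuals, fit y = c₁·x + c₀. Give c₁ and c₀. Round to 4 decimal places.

c₁ = -2.2887, c₀ = 3.4742

Sums needed: Σx·x = 207, Σx = 29, Σ1 = 5.
For Aᵀy: Σx·y = -373, Σy = -49.
Determinant 207·5 − 29² = 194.
c₁ = ((-373)·5 − 29·(-49))/194 = -222/97; c₀ = (207·(-49) − 29·(-373))/194 = 337/97.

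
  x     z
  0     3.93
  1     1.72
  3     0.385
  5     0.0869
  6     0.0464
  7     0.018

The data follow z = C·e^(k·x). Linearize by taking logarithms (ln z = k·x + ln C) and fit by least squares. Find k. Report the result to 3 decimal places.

Taking logs, ln z = k·x + ln C, so regress ln z on x.
Sums: Σx = 22.0000, Σ(x)² = 120.0000, Σln z = -8.5744, Σx·ln z = -61.0806.
Normal system: [[120.0000, 22.0000]; [22.0000, 6]]·[k, ln C]ᵀ = [-61.0806, -8.5744]ᵀ.
Slope k = (n·Σx·ln z − Σx·Σln z)/(n·Σ(x)² − (Σx)²) = (6·-61.0806 − 22.0000·-8.5744)/236.0000 = -0.75359; ln C = (Σln z − k·Σx)/n = 1.33410.

k = -0.754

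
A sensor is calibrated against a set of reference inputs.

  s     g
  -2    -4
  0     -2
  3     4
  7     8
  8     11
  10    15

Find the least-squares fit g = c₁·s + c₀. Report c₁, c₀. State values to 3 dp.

The normal equations are: 226·c₁ + 26·c₀ = 314;  26·c₁ + 6·c₀ = 32.
det = 226·6 − 26² = 680.
c₁ = (314·6 − 26·32)/680 = 263/170; c₀ = (226·32 − 26·314)/680 = -233/170.

c₁ = 1.547, c₀ = -1.371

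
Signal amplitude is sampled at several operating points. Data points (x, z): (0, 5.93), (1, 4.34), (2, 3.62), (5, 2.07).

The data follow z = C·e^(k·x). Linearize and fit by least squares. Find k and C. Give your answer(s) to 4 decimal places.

Taking logs, ln z = k·x + ln C, so regress ln z on x.
Σx = 8.0000, Σ(x)² = 30.0000, Σln z = 5.2619, Σx·ln z = 7.6786.
Normal system: [[30.0000, 8.0000]; [8.0000, 4]]·[k, ln C]ᵀ = [7.6786, 5.2619]ᵀ.
Solving (det = 56.0000): k = -0.20323, ln C = 1.72195, so C = exp(1.72195) = 5.59542.

k = -0.2032, C = 5.5954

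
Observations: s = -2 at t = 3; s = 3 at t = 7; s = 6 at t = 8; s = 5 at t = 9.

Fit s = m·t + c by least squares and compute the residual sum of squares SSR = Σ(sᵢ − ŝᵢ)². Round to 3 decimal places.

Normal-equation sums: Σt·t = 203, Σt = 27, Σ1 = 4.
And Σt·s = 108, Σs = 12.
Eliminating c: 4·(row 1) − 27·(row 2) gives 83·m = 4·108 − 27·12 = 108, so m = 108/83.
Then c = (12 − 27·(108/83))/4 = -480/83.
Residuals: -10/83, -27/83, 114/83, -77/83; SSR = 238/83.

SSR = 2.867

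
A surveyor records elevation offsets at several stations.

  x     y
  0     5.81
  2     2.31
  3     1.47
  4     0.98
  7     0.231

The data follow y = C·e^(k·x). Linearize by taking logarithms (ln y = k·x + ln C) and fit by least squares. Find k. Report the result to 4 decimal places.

Linearized form: ln y = k·x + ln C. From the 5 transformed points,
Σx = 16.0000, Σ(x)² = 78.0000, Σln y = 1.4966, Σx·ln y = -7.5079.
Equations: 78.0000·k + 16.0000·ln C = -7.5079;  16.0000·k + 5·ln C = 1.4966.
Solving (det = 134.0000): k = -0.45884, ln C = 1.76759.

k = -0.4588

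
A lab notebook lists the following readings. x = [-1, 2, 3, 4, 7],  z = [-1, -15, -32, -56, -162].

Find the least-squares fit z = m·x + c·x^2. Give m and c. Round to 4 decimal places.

m = -1.5525, c = -3.0847

The normal system MᵀM·[m, c]ᵀ = Mᵀz is [[79, 441]; [441, 2755]]·[m, c]ᵀ = [-1483, -9183]ᵀ.
Δ = 79·2755 − 441² = 23164.
m = ((-1483)·2755 − 441·(-9183))/23164 = -17981/11582; c = (79·(-9183) − 441·(-1483))/23164 = -35727/11582.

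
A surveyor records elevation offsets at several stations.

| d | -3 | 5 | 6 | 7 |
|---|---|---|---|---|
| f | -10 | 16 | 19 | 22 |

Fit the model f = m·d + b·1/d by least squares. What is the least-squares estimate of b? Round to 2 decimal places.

b = 2.11

The normal equations are: 119·m + 4·b = 378;  4·m + (8789/44100)·b = 899/70.
Determinant 119·(8789/44100) − 4² = 48613/6300.
m = (378·(8789/44100) − 4·(899/70))/(48613/6300) = 150966/48613; b = (119·(899/70) − 4·378)/(48613/6300) = 102690/48613.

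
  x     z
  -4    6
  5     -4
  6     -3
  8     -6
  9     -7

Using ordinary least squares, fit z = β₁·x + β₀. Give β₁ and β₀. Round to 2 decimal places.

Setting ∂/∂β₁ … = 0 gives: 222·β₁ + 24·β₀ = -173;  24·β₁ + 5·β₀ = -14.
(Σx·x = 222, Σx = 24, Σ1 = 5, Σx·z = -173, Σz = -14.)
Δ = 222·5 − 24² = 534.
β₁ = ((-173)·5 − 24·(-14))/534 = -529/534; β₀ = (222·(-14) − 24·(-173))/534 = 174/89.

β₁ = -0.99, β₀ = 1.96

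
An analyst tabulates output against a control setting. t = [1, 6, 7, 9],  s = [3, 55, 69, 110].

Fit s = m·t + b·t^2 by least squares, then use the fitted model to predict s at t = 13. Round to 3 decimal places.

AᵀA·[m, b]ᵀ = Aᵀs reads: 167·m + 1289·b = 1806;  1289·m + 10259·b = 14274.
Δ = 167·10259 − 1289² = 51732.
m = (1806·10259 − 1289·14274)/51732 = 10714/4311; b = (167·14274 − 1289·1806)/51732 = 4652/4311.
At t = 13: ŝ = (10714/4311)·(13) + (4652/4311)·(169) = 102830/479.

ŝ = 214.676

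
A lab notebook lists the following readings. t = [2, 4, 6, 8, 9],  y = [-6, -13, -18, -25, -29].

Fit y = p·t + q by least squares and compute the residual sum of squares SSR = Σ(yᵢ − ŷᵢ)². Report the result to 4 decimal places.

Normal-equation sums: Σt·t = 201, Σt = 29, Σ1 = 5.
And Σt·y = -633, Σy = -91.
AᵀA·[p, q]ᵀ = Aᵀy becomes [[201, 29]; [29, 5]]·[p, q]ᵀ = [-633, -91]ᵀ.
Eliminating q: 5·(row 1) − 29·(row 2) gives 164·p = 5·(-633) − 29·(-91) = -526, so p = -263/82.
Then q = ((-91) − 29·(-263/82))/5 = 33/82.
Residuals: 1/82, -47/82, 69/82, 21/82, -22/41; SSR = 57/41.

SSR = 1.3902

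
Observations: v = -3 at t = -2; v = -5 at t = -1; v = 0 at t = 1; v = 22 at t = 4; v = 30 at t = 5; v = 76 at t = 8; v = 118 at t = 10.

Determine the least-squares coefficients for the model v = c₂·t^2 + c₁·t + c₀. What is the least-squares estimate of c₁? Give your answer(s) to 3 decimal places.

c₁ = 1.871

Sums needed: Σt^2·t^2 = 14995, Σt^2·t = 1693, Σt^2 = 211, Σt·t = 211, Σt = 25, Σ1 = 7.
Right-hand side: Σt^2·v = 17749, Σt·v = 2037, Σv = 238.
Normal equations: [[14995, 1693, 211]; [1693, 211, 25]; [211, 25, 7]]·[c₂, c₁, c₀]ᵀ = [17749, 2037, 238]ᵀ.
Inverting the 3×3 Gram matrix, [c₂, c₁, c₀]ᵀ = [100349/98268, 61273/32756, -170095/49134]ᵀ.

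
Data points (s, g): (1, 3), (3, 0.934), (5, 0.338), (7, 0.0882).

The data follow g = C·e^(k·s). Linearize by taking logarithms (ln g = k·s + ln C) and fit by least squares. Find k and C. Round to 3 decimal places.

Linearized form: ln g = k·s + ln C. From the 4 transformed points,
Σs = 16.0000, Σ(s)² = 84.0000, Σln g = -2.4825, Σs·ln g = -21.5268.
Normal system: [[84.0000, 16.0000]; [16.0000, 4]]·[k, ln C]ᵀ = [-21.5268, -2.4825]ᵀ.
Solving (det = 80.0000): k = -0.57984, ln C = 1.69871, so C = exp(1.69871) = 5.46690.

k = -0.580, C = 5.467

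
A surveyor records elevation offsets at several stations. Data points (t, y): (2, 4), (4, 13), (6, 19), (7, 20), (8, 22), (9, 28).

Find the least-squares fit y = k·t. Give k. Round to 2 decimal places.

AᵀA·[k]ᵀ = Aᵀy reads: 250·k = 742.
k = 742/250 = 2.968.

k = 2.97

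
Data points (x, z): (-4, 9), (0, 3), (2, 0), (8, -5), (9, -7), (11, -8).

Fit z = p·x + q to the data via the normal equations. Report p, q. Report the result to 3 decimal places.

p = -1.110, q = 3.475

MᵀM·[p, q]ᵀ = Mᵀz reads: 286·p + 26·q = -227;  26·p + 6·q = -8.
(Σx·x = 286, Σx = 26, Σ1 = 6, Σx·z = -227, Σz = -8.)
Δ = 286·6 − 26² = 1040.
p = ((-227)·6 − 26·(-8))/1040 = -577/520; q = (286·(-8) − 26·(-227))/1040 = 139/40.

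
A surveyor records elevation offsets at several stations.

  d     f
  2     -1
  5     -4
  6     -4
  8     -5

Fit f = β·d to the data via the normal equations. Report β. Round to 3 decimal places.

Forming XᵀX = [[129]] and Xᵀf = [-86]ᵀ gives XᵀX·[β]ᵀ = Xᵀf.
β = (-86)/129 = -0.666667.

β = -0.667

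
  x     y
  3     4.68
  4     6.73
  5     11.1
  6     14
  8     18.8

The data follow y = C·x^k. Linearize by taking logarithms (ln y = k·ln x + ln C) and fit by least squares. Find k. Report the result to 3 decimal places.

With ln yᵢ as the transformed response and ln xᵢ as the regressor:
Σln x = 7.9655, Σ(ln x)² = 13.2535, Σln y = 11.4297, Σln x·ln y = 19.0417.
Normal system: [[13.2535, 7.9655]; [7.9655, 5]]·[k, ln C]ᵀ = [19.0417, 11.4297]ᵀ.
Δ = 13.2535·5 − (7.9655)² = 2.8177; k = (19.0417·5 − 7.9655·11.4297)/2.8177 = 1.47799, ln C = (13.2535·11.4297 − 7.9655·19.0417)/2.8177 = -0.06866.

k = 1.478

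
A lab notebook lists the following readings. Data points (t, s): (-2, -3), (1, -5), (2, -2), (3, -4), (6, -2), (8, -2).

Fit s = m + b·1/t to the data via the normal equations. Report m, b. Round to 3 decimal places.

m = -2.656, b = -1.269

Compute the Gram sums: Σ1 = 6, Σ1/t = 13/8, Σ1/t·1/t = 953/576.
Moment sums: Σs = -18, Σ1/t·s = -77/12.
Normal equations: [[6, 13/8]; [13/8, 953/576]]·[m, b]ᵀ = [-18, -77/12]ᵀ.
Δ = 6·(953/576) − (13/8)² = 1399/192.
m = ((-18)·(953/576) − (13/8)·(-77/12))/(1399/192) = -3716/1399; b = (6·(-77/12) − (13/8)·(-18))/(1399/192) = -1776/1399.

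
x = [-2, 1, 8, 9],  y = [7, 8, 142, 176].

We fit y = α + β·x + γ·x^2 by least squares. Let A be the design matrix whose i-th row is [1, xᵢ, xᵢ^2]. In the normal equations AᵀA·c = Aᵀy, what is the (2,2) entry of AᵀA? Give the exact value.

150

Row 2 ↔ basis x, column 2 ↔ basis x, so (AᵀA)_{2,2} = Σᵢ (x)·(x) = (-2)·(-2) + (1)·(1) + (8)·(8) + (9)·(9) = 150.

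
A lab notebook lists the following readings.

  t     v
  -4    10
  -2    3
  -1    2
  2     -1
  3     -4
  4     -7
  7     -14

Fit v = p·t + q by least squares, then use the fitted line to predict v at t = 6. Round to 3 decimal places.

v̂ = -10.946

From the data, Σt·t = 99, Σt = 9, Σ1 = 7.
Right-hand side: Σt·v = -188, Σv = -11.
So AᵀA·[p, q]ᵀ = Aᵀv: [[99, 9]; [9, 7]]·[p, q]ᵀ = [-188, -11]ᵀ.
Δ = 99·7 − 9² = 612.
p = ((-188)·7 − 9·(-11))/612 = -1217/612; q = (99·(-11) − 9·(-188))/612 = 67/68.
At t = 6: v̂ = (-1217/612)·(6) + (67/68)·(1) = -2233/204.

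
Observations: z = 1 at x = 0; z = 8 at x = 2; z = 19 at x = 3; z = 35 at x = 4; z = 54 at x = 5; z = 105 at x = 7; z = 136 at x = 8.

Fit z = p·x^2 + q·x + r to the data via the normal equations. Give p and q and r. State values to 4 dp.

Normal-equation sums: Σx^2·x^2 = 7475, Σx^2·x = 1079, Σx^2 = 167, Σx·x = 167, Σx = 29, Σ1 = 7.
For Aᵀz: Σx^2·z = 15962, Σx·z = 2306, Σz = 358.
Normal equations: [[7475, 1079, 167]; [1079, 167, 29]; [167, 29, 7]]·[p, q, r]ᵀ = [15962, 2306, 358]ᵀ.
Row-reducing yields p = 17016/7987, q = -330/7987, r = 556/1141.

p = 2.1305, q = -0.0413, r = 0.4873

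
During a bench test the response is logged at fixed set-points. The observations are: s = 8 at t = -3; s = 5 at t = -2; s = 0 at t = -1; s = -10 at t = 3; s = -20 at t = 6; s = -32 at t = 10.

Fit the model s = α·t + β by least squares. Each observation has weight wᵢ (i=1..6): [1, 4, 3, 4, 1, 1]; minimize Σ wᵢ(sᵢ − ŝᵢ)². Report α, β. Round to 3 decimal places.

α = -3.011, β = -1.561

Normal-equation sums: Σwᵢ·t·t = 200, Σwᵢ·t = 14, Σwᵢ·1 = 14.
And Σwᵢ·t·s = -624, Σwᵢ·s = -64.
XᵀWX·[α, β]ᵀ = XᵀWs becomes [[200, 14]; [14, 14]]·[α, β]ᵀ = [-624, -64]ᵀ.
Δ = 200·14 − 14² = 2604.
α = ((-624)·14 − 14·(-64))/2604 = -280/93; β = (200·(-64) − 14·(-624))/2604 = -1016/651.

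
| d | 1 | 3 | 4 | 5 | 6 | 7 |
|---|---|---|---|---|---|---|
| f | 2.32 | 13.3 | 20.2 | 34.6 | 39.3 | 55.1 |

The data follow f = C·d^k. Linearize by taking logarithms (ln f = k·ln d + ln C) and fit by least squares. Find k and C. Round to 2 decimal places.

k = 1.62, C = 2.29

Linearized form: ln f = k·ln d + ln C. From the 6 transformed points,
Σln d = 7.8320, Σ(ln d)² = 12.7160, Σln f = 17.6592, Σln d·ln f = 27.0927.
Equations: 12.7160·k + 7.8320·ln C = 27.0927;  7.8320·k + 6·ln C = 17.6592.
Slope k = (n·Σln d·ln f − Σln d·Σln f)/(n·Σ(ln d)² − (Σln d)²) = (6·27.0927 − 7.8320·17.6592)/14.9557 = 1.62138; ln C = (Σln f − k·Σln d)/n = 0.82676, so C = exp(0.82676) = 2.28589.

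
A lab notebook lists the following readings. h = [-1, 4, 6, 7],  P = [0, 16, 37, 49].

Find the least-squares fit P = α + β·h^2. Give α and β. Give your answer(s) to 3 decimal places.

α = -0.660, β = 1.026

Sums needed: Σ1 = 4, Σh^2 = 102, Σh^2·h^2 = 3954.
Right-hand side: ΣP = 102, Σh^2·P = 3989.
Normal equations: [[4, 102]; [102, 3954]]·[α, β]ᵀ = [102, 3989]ᵀ.
det = 4·3954 − 102² = 5412.
α = (102·3954 − 102·3989)/5412 = -595/902; β = (4·3989 − 102·102)/5412 = 1388/1353.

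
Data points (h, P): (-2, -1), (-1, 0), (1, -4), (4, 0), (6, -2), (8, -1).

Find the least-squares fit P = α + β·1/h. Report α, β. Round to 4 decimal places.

α = -1.3218, β = -1.6568

Sums needed: Σ1 = 6, Σ1/h = 1/24, Σ1/h·1/h = 1357/576.
Moment sums: ΣP = -8, Σ1/h·P = -95/24.
So MᵀM·[α, β]ᵀ = MᵀP: [[6, 1/24]; [1/24, 1357/576]]·[α, β]ᵀ = [-8, -95/24]ᵀ.
Δ = 6·(1357/576) − (1/24)² = 8141/576.
α = ((-8)·(1357/576) − (1/24)·(-95/24))/(8141/576) = -10761/8141; β = (6·(-95/24) − (1/24)·(-8))/(8141/576) = -13488/8141.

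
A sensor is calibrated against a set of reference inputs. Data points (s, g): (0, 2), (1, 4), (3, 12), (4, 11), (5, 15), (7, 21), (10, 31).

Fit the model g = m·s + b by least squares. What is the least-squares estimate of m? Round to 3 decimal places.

m = 2.864

Entries of AᵀA: Σs·s = 200, Σs = 30, Σ1 = 7.
And Σs·g = 616, Σg = 96.
AᵀA·[m, b]ᵀ = Aᵀg becomes [[200, 30]; [30, 7]]·[m, b]ᵀ = [616, 96]ᵀ.
Δ = 200·7 − 30² = 500.
m = (616·7 − 30·96)/500 = 358/125; b = (200·96 − 30·616)/500 = 36/25.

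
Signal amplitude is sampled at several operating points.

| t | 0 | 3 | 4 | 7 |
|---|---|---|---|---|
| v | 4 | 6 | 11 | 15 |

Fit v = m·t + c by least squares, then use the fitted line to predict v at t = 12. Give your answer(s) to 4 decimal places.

v̂ = 22.9400

The normal equations are: 74·m + 14·c = 167;  14·m + 4·c = 36.
(Σt·t = 74, Σt = 14, Σ1 = 4, Σt·v = 167, Σv = 36.)
Determinant 74·4 − 14² = 100.
m = (167·4 − 14·36)/100 = 41/25; c = (74·36 − 14·167)/100 = 163/50.
At t = 12: v̂ = (41/25)·(12) + (163/50)·(1) = 1147/50.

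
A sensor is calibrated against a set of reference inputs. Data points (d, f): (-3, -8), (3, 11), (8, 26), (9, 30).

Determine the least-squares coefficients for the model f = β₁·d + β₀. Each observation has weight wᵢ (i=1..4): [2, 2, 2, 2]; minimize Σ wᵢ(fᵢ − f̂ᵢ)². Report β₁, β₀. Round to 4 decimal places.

The normal equations are: 326·β₁ + 34·β₀ = 1070;  34·β₁ + 8·β₀ = 118.
Eliminating β₀: 8·(row 1) − 34·(row 2) gives 1452·β₁ = 8·1070 − 34·118 = 4548, so β₁ = 379/121.
Then β₀ = (118 − 34·(379/121))/8 = 174/121.

β₁ = 3.1322, β₀ = 1.4380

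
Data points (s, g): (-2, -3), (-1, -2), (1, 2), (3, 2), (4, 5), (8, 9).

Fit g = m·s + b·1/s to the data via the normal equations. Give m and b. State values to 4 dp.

m = 1.0841, b = 0.8351

Normal-equation sums: Σs·s = 95, Σs·1/s = 6, Σ1/s·1/s = 1405/576.
Moment sums: Σs·g = 108, Σ1/s·g = 205/24.
MᵀM·[m, b]ᵀ = Mᵀg becomes [[95, 6]; [6, 1405/576]]·[m, b]ᵀ = [108, 205/24]ᵀ.
Δ = 95·(1405/576) − 6² = 112739/576.
m = (108·(1405/576) − 6·(205/24))/(112739/576) = 122220/112739; b = (95·(205/24) − 6·108)/(112739/576) = 94152/112739.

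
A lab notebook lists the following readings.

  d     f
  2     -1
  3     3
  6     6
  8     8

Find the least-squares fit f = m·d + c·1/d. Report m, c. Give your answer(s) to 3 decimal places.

MᵀM·[m, c]ᵀ = Mᵀf reads: 113·m + 4·c = 107;  4·m + (233/576)·c = 5/2.
Eliminating c: (233/576)·(row 1) − 4·(row 2) gives (17113/576)·m = (233/576)·107 − 4·(5/2) = 19171/576, so m = 19171/17113.
Then c = ((5/2) − 4·(19171/17113))/(233/576) = -83808/17113.

m = 1.120, c = -4.897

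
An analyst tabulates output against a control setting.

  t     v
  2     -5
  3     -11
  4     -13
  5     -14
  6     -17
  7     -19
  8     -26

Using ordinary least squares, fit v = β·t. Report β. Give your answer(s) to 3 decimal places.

β = -2.995

Setting ∂/∂β … = 0 gives: 203·β = -608.
β = (-608)/203 = -2.99507.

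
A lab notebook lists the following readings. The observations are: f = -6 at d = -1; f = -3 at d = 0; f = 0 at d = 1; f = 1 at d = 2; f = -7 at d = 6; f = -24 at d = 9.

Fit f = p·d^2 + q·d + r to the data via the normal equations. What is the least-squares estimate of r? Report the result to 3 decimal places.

The normal equations are: 7875·p + 953·q + 123·r = -2198;  953·p + 123·q + 17·r = -250;  123·p + 17·q + 6·r = -39.
(Σd^2·d^2 = 7875, Σd^2·d = 953, Σd^2 = 123, Σd·d = 123, Σd = 17, Σ1 = 6, Σd^2·f = -2198, Σd·f = -250, Σf = -39.)
Solving the 3×3 system (Gaussian elimination) gives p = -3049/5280, q = 4929/1760, r = -857/330.

r = -2.597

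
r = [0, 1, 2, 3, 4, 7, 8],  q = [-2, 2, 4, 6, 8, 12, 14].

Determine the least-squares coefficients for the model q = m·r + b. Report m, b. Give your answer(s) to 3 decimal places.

m = 1.840, b = -0.287

With design matrix A, AᵀA = [[143, 25]; [25, 7]] and Aᵀq = [256, 44]ᵀ.
det = 143·7 − 25² = 376.
m = (256·7 − 25·44)/376 = 173/94; b = (143·44 − 25·256)/376 = -27/94.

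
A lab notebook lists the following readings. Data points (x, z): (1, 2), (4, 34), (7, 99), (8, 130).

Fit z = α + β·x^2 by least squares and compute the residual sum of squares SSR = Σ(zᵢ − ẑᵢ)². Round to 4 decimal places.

SSR = 1.8950

Sums needed: Σ1 = 4, Σx^2 = 130, Σx^2·x^2 = 6754.
Right-hand side: Σz = 265, Σx^2·z = 13717.
Determinant 4·6754 − 130² = 10116.
α = (265·6754 − 130·13717)/10116 = 550/843; β = (4·13717 − 130·265)/10116 = 3403/1686.
Residuals: -377/562, 296/281, -311/562, 48/281; SSR = 1065/562.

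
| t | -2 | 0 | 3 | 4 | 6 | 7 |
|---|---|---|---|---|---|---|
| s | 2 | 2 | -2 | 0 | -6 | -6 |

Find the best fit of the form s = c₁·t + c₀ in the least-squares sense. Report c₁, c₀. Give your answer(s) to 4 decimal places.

c₁ = -0.9667, c₀ = 1.2333

Compute the Gram sums: Σt·t = 114, Σt = 18, Σ1 = 6.
Right-hand side: Σt·s = -88, Σs = -10.
Normal equations: [[114, 18]; [18, 6]]·[c₁, c₀]ᵀ = [-88, -10]ᵀ.
Eliminating c₀: 6·(row 1) − 18·(row 2) gives 360·c₁ = 6·(-88) − 18·(-10) = -348, so c₁ = -29/30.
Then c₀ = ((-10) − 18·(-29/30))/6 = 37/30.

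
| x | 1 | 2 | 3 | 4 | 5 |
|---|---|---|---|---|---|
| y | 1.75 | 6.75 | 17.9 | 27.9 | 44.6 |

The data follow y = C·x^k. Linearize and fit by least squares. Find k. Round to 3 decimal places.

k = 2.024

Let Y = ln y. Fitting Y = k·ln x + ln C by least squares:
Σln x = 4.7875, Σ(ln x)² = 6.1995, Σln y = 12.4803, Σln x·ln y = 15.2195.
Equations: 6.1995·k + 4.7875·ln C = 15.2195;  4.7875·k + 5·ln C = 12.4803.
Slope k = (n·Σln x·ln y − Σln x·Σln y)/(n·Σ(ln x)² − (Σln x)²) = (5·15.2195 − 4.7875·12.4803)/8.0774 = 2.02394; ln C = (Σln y − k·Σln x)/n = 0.55814.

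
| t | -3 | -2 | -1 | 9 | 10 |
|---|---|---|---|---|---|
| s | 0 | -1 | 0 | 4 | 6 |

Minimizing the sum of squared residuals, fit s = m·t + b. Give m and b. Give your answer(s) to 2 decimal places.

Compute the Gram sums: Σt·t = 195, Σt = 13, Σ1 = 5.
Moment sums: Σt·s = 98, Σs = 9.
Determinant 195·5 − 13² = 806.
m = (98·5 − 13·9)/806 = 373/806; b = (195·9 − 13·98)/806 = 37/62.

m = 0.46, b = 0.60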